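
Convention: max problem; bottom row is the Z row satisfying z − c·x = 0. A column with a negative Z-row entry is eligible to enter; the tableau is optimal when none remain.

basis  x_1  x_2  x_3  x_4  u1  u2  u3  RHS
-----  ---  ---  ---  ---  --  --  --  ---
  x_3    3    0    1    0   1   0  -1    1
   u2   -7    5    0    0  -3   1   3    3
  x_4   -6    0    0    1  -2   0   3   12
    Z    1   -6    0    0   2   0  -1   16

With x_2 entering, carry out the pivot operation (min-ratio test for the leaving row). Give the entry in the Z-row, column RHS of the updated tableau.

98/5

Ratio test on column x_2 — row 1: entry 0 ≤ 0; row 2: 3/5 = 3/5; row 3: entry 0 ≤ 0. Minimum is 3/5 at row 2 (u2 leaves); pivot element 5.
Divide row 2 by 5; eliminate column x_2 from the other rows.
Z-row update in column RHS: 16 − (-6)·(3/5) = 98/5.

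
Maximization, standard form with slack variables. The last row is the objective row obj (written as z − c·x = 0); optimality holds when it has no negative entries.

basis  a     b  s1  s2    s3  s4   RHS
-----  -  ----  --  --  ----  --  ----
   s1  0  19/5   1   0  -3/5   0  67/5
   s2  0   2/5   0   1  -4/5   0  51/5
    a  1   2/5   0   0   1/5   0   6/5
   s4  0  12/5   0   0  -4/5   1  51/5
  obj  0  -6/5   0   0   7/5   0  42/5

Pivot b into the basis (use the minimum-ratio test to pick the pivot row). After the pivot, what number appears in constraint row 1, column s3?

Ratio test on column b — row 1: (67/5)/(19/5) = 67/19; row 2: (51/5)/(2/5) = 51/2; row 3: (6/5)/(2/5) = 3; row 4: (51/5)/(12/5) = 17/4. Minimum is 3 at row 3 (a leaves); pivot element 2/5.
Divide row 3 by 2/5; eliminate column b from the other rows.
Row 1 update in column s3: -3/5 − (19/5)·(1/2) = -5/2.

-5/2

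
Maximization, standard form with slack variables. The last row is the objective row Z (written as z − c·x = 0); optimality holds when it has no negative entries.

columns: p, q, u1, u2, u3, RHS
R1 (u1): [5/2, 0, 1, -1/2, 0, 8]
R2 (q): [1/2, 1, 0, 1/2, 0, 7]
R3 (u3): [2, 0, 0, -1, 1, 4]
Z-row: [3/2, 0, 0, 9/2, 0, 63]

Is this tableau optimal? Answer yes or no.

Every Z-row coefficient is ≥ 0, so the tableau is optimal.

yes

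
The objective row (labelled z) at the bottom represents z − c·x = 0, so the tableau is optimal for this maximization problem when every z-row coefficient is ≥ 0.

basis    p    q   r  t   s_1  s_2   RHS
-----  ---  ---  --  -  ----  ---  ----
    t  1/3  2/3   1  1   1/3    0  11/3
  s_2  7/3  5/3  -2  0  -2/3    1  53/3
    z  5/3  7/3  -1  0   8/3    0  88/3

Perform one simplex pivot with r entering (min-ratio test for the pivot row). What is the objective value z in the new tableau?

33

Ratio test on column r — row 1: (11/3)/1 = 11/3; row 2: entry -2 ≤ 0. Minimum is 11/3 at row 1 (t leaves); pivot element 1.
Pivot on row 1; the z-row RHS becomes 88/3 − (-1)·(11/3) = 33.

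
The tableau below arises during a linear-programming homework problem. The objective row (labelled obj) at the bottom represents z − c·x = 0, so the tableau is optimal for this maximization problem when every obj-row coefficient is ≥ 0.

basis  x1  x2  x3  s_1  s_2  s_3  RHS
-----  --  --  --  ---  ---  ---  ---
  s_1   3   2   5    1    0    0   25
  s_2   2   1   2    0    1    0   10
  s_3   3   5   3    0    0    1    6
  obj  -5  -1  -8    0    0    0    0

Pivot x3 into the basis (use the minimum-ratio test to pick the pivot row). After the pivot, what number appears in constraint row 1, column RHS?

15

Ratio test on column x3 — row 1: 25/5 = 5; row 2: 10/2 = 5; row 3: 6/3 = 2. Minimum is 2 at row 3 (s_3 leaves); pivot element 3.
Divide row 3 by 3; eliminate column x3 from the other rows.
Row 1 update in column RHS: 25 − 5·2 = 15.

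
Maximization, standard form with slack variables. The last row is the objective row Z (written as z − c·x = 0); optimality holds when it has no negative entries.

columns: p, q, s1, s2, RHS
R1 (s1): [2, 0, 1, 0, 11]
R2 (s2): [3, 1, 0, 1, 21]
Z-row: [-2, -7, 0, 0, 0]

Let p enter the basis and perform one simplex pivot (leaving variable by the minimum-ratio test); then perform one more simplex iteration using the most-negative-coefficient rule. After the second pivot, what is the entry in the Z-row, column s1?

Ratio test on column p — row 1: 11/2 = 11/2; row 2: 21/3 = 7. Minimum is 11/2 at row 1 (s1 leaves); pivot element 2.
Divide row 1 by 2; eliminate column p from the other rows.
Second iteration: most negative Z-row entry is -7 in column q, so q enters.
Ratio test on column q — row 1: entry 0 ≤ 0; row 2: (9/2)/1 = 9/2. Minimum is 9/2 at row 2 (s2 leaves); pivot element 1.
Divide row 2 by 1; eliminate column q from the other rows.
After both pivots, the entry at the Z-row, column s1 is -19/2.

-19/2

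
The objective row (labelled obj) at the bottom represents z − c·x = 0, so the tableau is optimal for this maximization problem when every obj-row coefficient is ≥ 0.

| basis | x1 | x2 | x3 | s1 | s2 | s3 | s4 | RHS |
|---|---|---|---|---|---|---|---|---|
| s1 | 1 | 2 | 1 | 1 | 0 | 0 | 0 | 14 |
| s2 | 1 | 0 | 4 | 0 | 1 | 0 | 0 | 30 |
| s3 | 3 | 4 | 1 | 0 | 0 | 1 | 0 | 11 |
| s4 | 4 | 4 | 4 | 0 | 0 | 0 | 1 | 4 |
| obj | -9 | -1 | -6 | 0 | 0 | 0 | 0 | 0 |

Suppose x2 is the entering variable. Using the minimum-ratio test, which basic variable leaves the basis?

s4

Column x2 entries and ratios — s1: 14/2 = 7; s2: 0 ≤ 0, skip; s3: 11/4 = 11/4; s4: 4/4 = 1.
Smallest ratio is 1 in the row of s4, so s4 leaves.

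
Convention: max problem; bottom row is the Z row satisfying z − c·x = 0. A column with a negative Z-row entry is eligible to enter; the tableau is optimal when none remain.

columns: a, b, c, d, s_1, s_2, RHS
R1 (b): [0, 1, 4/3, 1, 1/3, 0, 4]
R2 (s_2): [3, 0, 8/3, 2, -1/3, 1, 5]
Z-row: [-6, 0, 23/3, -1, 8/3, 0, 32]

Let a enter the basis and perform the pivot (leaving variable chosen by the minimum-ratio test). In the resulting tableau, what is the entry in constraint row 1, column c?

Ratio test on column a — row 1: entry 0 ≤ 0; row 2: 5/3 = 5/3. Minimum is 5/3 at row 2 (s_2 leaves); pivot element 3.
Divide row 2 by 3; eliminate column a from the other rows.
Row 1 update in column c: 4/3 − 0·(8/9) = 4/3.

4/3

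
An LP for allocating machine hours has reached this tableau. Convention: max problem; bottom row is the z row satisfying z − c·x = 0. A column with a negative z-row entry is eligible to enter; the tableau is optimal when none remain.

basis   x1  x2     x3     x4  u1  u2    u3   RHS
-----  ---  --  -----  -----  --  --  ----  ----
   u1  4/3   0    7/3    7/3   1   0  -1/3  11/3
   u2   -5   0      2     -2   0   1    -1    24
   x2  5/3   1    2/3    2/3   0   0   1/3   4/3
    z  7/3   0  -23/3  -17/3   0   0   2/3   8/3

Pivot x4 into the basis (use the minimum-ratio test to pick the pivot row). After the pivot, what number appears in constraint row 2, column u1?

6/7

Ratio test on column x4 — row 1: (11/3)/(7/3) = 11/7; row 2: entry -2 ≤ 0; row 3: (4/3)/(2/3) = 2. Minimum is 11/7 at row 1 (u1 leaves); pivot element 7/3.
Divide row 1 by 7/3; eliminate column x4 from the other rows.
Row 2 update in column u1: 0 − (-2)·(3/7) = 6/7.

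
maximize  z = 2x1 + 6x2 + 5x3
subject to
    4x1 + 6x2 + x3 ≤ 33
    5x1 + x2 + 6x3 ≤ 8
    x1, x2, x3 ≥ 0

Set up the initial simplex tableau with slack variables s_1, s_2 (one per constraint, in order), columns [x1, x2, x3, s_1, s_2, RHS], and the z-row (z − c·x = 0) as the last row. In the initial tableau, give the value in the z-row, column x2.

-6

The z-row carries the negated objective coefficients: the x2 entry is -6.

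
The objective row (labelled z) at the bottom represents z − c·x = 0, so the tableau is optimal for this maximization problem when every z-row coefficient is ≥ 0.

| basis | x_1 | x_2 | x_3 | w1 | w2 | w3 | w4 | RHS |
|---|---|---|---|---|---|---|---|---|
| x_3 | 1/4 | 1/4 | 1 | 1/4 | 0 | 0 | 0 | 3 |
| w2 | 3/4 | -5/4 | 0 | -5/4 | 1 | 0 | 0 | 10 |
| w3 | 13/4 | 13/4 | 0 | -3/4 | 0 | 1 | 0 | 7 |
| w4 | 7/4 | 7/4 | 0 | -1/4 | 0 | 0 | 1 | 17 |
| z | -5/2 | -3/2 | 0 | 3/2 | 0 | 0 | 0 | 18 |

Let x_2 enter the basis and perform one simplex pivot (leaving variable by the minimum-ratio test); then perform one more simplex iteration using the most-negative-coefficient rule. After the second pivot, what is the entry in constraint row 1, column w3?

Ratio test on column x_2 — row 1: 3/(1/4) = 12; row 2: entry -5/4 ≤ 0; row 3: 7/(13/4) = 28/13; row 4: 17/(7/4) = 68/7. Minimum is 28/13 at row 3 (w3 leaves); pivot element 13/4.
Divide row 3 by 13/4; eliminate column x_2 from the other rows.
Second iteration: most negative z-row entry is -1 in column x_1, so x_1 enters.
Ratio test on column x_1 — row 1: entry 0 ≤ 0; row 2: (165/13)/2 = 165/26; row 3: (28/13)/1 = 28/13; row 4: entry 0 ≤ 0. Minimum is 28/13 at row 3 (x_2 leaves); pivot element 1.
Divide row 3 by 1; eliminate column x_1 from the other rows.
After both pivots, the entry at constraint row 1, column w3 is -1/13.

-1/13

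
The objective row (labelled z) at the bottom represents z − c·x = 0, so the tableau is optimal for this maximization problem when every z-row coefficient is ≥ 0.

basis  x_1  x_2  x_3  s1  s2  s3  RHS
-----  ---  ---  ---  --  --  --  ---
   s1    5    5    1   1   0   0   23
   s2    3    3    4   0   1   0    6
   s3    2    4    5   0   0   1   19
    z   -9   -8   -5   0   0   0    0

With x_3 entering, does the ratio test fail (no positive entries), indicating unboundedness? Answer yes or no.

Column x_3 has positive entries in row(s) 1, 2, 3, so the ratio test bounds it — not unbounded.

no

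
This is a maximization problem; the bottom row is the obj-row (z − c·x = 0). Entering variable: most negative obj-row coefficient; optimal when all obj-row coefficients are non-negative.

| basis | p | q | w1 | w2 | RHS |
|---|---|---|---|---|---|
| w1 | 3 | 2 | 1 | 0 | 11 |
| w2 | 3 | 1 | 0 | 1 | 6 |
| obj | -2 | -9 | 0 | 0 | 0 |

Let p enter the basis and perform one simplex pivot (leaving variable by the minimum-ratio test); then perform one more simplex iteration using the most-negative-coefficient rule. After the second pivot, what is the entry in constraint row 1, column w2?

-1

Ratio test on column p — row 1: 11/3 = 11/3; row 2: 6/3 = 2. Minimum is 2 at row 2 (w2 leaves); pivot element 3.
Divide row 2 by 3; eliminate column p from the other rows.
Second iteration: most negative obj-row entry is -25/3 in column q, so q enters.
Ratio test on column q — row 1: 5/1 = 5; row 2: 2/(1/3) = 6. Minimum is 5 at row 1 (w1 leaves); pivot element 1.
Divide row 1 by 1; eliminate column q from the other rows.
After both pivots, the entry at constraint row 1, column w2 is -1.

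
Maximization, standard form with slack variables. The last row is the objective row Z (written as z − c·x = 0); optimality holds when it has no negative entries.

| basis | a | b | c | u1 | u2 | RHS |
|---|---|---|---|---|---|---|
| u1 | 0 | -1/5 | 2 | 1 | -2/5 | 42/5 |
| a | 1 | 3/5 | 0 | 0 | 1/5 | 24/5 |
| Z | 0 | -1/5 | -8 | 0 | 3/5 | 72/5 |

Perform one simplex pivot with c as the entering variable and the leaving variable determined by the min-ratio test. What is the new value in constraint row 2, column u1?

0

Ratio test on column c — row 1: (42/5)/2 = 21/5; row 2: entry 0 ≤ 0. Minimum is 21/5 at row 1 (u1 leaves); pivot element 2.
Divide row 1 by 2; eliminate column c from the other rows.
Row 2 update in column u1: 0 − 0·(1/2) = 0.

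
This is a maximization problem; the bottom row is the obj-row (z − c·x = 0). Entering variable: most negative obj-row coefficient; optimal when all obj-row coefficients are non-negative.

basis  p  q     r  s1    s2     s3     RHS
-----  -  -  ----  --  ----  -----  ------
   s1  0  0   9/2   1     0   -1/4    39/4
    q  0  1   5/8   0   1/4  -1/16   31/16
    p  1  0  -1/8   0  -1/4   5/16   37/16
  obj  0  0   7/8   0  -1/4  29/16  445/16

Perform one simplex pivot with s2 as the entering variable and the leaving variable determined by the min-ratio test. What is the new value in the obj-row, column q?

Ratio test on column s2 — row 1: entry 0 ≤ 0; row 2: (31/16)/(1/4) = 31/4; row 3: entry -1/4 ≤ 0. Minimum is 31/4 at row 2 (q leaves); pivot element 1/4.
Divide row 2 by 1/4; eliminate column s2 from the other rows.
obj-row update in column q: 0 − (-1/4)·4 = 1.

1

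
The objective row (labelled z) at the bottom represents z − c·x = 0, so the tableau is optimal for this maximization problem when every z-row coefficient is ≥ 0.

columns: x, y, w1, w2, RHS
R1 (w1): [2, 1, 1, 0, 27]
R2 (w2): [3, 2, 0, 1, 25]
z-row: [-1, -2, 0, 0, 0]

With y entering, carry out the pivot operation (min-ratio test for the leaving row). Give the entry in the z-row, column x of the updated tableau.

2

Ratio test on column y — row 1: 27/1 = 27; row 2: 25/2 = 25/2. Minimum is 25/2 at row 2 (w2 leaves); pivot element 2.
Divide row 2 by 2; eliminate column y from the other rows.
z-row update in column x: -1 − (-2)·(3/2) = 2.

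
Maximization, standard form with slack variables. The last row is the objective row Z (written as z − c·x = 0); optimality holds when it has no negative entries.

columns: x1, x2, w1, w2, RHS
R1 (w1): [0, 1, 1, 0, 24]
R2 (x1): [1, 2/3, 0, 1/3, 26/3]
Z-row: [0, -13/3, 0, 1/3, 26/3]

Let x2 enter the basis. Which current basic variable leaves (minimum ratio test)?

x1

Column x2 entries and ratios — w1: 24/1 = 24; x1: (26/3)/(2/3) = 13.
Smallest ratio is 13 in the row of x1, so x1 leaves.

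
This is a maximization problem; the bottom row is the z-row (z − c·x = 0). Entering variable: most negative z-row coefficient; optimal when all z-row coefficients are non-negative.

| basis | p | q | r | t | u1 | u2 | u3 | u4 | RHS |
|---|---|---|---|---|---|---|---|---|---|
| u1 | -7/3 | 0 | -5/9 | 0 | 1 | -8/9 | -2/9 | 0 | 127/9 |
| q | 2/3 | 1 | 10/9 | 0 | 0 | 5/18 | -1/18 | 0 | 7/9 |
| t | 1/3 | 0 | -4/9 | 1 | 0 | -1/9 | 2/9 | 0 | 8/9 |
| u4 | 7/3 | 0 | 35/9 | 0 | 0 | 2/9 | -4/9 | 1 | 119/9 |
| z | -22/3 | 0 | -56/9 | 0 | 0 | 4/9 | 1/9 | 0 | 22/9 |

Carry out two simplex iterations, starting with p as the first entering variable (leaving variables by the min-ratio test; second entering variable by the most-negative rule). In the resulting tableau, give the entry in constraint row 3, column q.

Ratio test on column p — row 1: entry -7/3 ≤ 0; row 2: (7/9)/(2/3) = 7/6; row 3: (8/9)/(1/3) = 8/3; row 4: (119/9)/(7/3) = 17/3. Minimum is 7/6 at row 2 (q leaves); pivot element 2/3.
Divide row 2 by 2/3; eliminate column p from the other rows.
Second iteration: most negative z-row entry is -1/2 in column u3, so u3 enters.
Ratio test on column u3 — row 1: entry -5/12 ≤ 0; row 2: entry -1/12 ≤ 0; row 3: (1/2)/(1/4) = 2; row 4: entry -1/4 ≤ 0. Minimum is 2 at row 3 (t leaves); pivot element 1/4.
Divide row 3 by 1/4; eliminate column u3 from the other rows.
After both pivots, the entry at constraint row 3, column q is -2.

-2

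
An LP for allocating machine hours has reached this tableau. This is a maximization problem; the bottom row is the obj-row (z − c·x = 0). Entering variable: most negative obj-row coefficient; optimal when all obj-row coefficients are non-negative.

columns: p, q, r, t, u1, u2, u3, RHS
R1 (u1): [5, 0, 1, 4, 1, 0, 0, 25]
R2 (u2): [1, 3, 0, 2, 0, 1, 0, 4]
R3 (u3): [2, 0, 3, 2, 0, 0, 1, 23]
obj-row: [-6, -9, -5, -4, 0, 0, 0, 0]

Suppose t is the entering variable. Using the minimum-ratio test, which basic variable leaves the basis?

Column t entries and ratios — u1: 25/4 = 25/4; u2: 4/2 = 2; u3: 23/2 = 23/2.
Smallest ratio is 2 in the row of u2, so u2 leaves.

u2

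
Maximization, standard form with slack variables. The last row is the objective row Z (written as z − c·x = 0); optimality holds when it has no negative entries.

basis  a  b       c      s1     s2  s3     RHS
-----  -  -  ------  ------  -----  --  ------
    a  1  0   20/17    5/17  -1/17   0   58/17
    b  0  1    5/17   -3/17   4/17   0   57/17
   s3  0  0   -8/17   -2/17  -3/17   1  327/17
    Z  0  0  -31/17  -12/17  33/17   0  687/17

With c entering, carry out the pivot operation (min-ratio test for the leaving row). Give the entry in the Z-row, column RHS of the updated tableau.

Ratio test on column c — row 1: (58/17)/(20/17) = 29/10; row 2: (57/17)/(5/17) = 57/5; row 3: entry -8/17 ≤ 0. Minimum is 29/10 at row 1 (a leaves); pivot element 20/17.
Divide row 1 by 20/17; eliminate column c from the other rows.
Z-row update in column RHS: 687/17 − (-31/17)·(29/10) = 457/10.

457/10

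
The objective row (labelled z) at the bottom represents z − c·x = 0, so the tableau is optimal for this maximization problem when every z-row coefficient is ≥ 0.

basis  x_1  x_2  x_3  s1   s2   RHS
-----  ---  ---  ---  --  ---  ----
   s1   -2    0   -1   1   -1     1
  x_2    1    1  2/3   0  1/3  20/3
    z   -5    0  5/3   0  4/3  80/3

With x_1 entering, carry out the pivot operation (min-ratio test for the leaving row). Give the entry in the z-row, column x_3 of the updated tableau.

5

Ratio test on column x_1 — row 1: entry -2 ≤ 0; row 2: (20/3)/1 = 20/3. Minimum is 20/3 at row 2 (x_2 leaves); pivot element 1.
Divide row 2 by 1; eliminate column x_1 from the other rows.
z-row update in column x_3: 5/3 − (-5)·(2/3) = 5.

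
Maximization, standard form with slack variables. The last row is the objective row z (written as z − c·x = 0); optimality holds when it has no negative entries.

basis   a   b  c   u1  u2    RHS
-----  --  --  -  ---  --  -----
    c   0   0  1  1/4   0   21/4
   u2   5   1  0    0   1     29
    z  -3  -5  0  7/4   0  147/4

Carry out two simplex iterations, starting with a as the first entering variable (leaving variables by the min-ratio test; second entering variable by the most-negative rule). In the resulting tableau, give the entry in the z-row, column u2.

Ratio test on column a — row 1: entry 0 ≤ 0; row 2: 29/5 = 29/5. Minimum is 29/5 at row 2 (u2 leaves); pivot element 5.
Divide row 2 by 5; eliminate column a from the other rows.
Second iteration: most negative z-row entry is -22/5 in column b, so b enters.
Ratio test on column b — row 1: entry 0 ≤ 0; row 2: (29/5)/(1/5) = 29. Minimum is 29 at row 2 (a leaves); pivot element 1/5.
Divide row 2 by 1/5; eliminate column b from the other rows.
After both pivots, the entry at the z-row, column u2 is 5.

5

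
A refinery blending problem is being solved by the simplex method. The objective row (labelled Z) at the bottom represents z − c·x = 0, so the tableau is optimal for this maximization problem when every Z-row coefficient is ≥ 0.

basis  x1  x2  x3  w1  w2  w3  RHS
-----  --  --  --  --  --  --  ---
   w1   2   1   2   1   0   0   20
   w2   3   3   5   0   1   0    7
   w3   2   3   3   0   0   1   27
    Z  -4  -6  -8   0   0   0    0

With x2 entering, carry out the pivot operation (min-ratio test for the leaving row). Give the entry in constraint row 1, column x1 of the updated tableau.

Ratio test on column x2 — row 1: 20/1 = 20; row 2: 7/3 = 7/3; row 3: 27/3 = 9. Minimum is 7/3 at row 2 (w2 leaves); pivot element 3.
Divide row 2 by 3; eliminate column x2 from the other rows.
Row 1 update in column x1: 2 − 1·1 = 1.

1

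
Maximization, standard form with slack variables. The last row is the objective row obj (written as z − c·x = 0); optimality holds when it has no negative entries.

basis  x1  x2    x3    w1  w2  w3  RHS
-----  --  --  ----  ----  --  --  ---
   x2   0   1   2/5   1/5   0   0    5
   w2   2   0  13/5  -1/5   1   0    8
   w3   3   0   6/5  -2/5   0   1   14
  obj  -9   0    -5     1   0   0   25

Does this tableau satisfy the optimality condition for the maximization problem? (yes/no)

The obj-row has a negative entry -9 in column x1, so it is not optimal.

no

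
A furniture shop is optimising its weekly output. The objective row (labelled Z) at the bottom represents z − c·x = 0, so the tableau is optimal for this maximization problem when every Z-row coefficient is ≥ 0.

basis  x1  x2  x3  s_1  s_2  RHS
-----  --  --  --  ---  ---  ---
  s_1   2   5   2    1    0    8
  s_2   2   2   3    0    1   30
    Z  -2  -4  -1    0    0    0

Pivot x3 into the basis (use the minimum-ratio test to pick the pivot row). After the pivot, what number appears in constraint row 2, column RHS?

Ratio test on column x3 — row 1: 8/2 = 4; row 2: 30/3 = 10. Minimum is 4 at row 1 (s_1 leaves); pivot element 2.
Divide row 1 by 2; eliminate column x3 from the other rows.
Row 2 update in column RHS: 30 − 3·4 = 18.

18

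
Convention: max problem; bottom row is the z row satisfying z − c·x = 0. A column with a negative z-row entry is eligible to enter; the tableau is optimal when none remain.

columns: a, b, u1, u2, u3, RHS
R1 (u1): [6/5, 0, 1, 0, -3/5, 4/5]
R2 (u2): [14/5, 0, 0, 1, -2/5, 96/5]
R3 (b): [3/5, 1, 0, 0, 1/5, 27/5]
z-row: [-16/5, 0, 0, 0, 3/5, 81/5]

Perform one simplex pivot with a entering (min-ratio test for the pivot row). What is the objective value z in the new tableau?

55/3

Ratio test on column a — row 1: (4/5)/(6/5) = 2/3; row 2: (96/5)/(14/5) = 48/7; row 3: (27/5)/(3/5) = 9. Minimum is 2/3 at row 1 (u1 leaves); pivot element 6/5.
Pivot on row 1; the z-row RHS becomes 81/5 − (-16/5)·(2/3) = 55/3.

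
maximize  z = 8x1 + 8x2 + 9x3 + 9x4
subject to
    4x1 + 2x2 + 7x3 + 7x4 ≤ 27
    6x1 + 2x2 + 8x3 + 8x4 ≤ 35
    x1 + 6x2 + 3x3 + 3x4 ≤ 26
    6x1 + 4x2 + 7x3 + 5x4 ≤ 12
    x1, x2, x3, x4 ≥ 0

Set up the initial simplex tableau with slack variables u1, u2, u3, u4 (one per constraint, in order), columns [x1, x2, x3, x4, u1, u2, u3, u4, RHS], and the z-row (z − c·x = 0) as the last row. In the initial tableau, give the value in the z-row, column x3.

The z-row carries the negated objective coefficients: the x3 entry is -9.

-9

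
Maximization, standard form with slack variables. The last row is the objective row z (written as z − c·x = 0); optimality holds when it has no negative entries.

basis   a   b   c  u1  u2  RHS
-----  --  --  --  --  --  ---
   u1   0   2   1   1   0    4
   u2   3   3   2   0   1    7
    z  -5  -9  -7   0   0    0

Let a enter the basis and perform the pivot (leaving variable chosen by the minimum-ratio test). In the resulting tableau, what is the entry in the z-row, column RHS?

35/3

Ratio test on column a — row 1: entry 0 ≤ 0; row 2: 7/3 = 7/3. Minimum is 7/3 at row 2 (u2 leaves); pivot element 3.
Divide row 2 by 3; eliminate column a from the other rows.
z-row update in column RHS: 0 − (-5)·(7/3) = 35/3.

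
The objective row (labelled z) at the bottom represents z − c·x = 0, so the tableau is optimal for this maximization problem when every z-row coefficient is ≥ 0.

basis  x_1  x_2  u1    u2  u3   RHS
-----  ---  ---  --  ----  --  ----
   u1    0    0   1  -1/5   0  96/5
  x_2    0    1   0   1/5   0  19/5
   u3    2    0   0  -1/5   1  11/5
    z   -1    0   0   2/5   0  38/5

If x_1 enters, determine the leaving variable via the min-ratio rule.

Column x_1 entries and ratios — u1: 0 ≤ 0, skip; x_2: 0 ≤ 0, skip; u3: (11/5)/2 = 11/10.
Smallest ratio is 11/10 in the row of u3, so u3 leaves.

u3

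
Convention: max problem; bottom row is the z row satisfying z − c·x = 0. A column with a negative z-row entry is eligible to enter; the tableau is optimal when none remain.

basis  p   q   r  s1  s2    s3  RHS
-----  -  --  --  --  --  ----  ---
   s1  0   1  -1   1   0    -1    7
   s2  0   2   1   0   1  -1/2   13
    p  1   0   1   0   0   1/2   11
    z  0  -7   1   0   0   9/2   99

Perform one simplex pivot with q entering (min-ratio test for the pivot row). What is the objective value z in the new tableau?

289/2

Ratio test on column q — row 1: 7/1 = 7; row 2: 13/2 = 13/2; row 3: entry 0 ≤ 0. Minimum is 13/2 at row 2 (s2 leaves); pivot element 2.
Pivot on row 2; the z-row RHS becomes 99 − (-7)·(13/2) = 289/2.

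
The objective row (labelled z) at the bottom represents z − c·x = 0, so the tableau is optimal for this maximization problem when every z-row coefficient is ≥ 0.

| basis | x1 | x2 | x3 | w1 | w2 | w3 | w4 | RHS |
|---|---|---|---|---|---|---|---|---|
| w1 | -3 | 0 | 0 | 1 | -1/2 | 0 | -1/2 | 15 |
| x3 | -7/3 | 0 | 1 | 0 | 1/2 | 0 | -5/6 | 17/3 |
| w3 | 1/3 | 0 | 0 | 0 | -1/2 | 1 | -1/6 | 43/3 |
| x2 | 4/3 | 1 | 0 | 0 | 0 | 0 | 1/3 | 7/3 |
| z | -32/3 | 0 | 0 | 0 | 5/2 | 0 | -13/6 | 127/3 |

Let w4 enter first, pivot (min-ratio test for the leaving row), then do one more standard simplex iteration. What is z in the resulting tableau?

Ratio test on column w4 — row 1: entry -1/2 ≤ 0; row 2: entry -5/6 ≤ 0; row 3: entry -1/6 ≤ 0; row 4: (7/3)/(1/3) = 7. Minimum is 7 at row 4 (x2 leaves); pivot element 1/3.
Pivot on row 4; the z-row RHS becomes 127/3 − (-13/6)·7 = 115/2.
Next entering variable (most negative z-row entry -2): x1.
Ratio test on column x1 — row 1: entry -1 ≤ 0; row 2: (23/2)/1 = 23/2; row 3: (31/2)/1 = 31/2; row 4: 7/4 = 7/4. Minimum is 7/4 at row 4 (w4 leaves); pivot element 4.
After the second pivot the z-row RHS is 115/2 − (-2)·(7/4) = 61.

61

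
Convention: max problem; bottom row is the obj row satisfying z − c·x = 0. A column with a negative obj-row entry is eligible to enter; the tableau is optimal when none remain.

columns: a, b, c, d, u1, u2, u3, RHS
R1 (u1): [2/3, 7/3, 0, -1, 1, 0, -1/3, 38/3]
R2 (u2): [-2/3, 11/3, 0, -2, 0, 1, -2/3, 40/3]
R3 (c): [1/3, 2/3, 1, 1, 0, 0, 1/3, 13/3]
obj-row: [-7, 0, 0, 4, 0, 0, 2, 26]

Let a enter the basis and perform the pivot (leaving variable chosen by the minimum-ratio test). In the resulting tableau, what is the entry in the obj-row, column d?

Ratio test on column a — row 1: (38/3)/(2/3) = 19; row 2: entry -2/3 ≤ 0; row 3: (13/3)/(1/3) = 13. Minimum is 13 at row 3 (c leaves); pivot element 1/3.
Divide row 3 by 1/3; eliminate column a from the other rows.
obj-row update in column d: 4 − (-7)·3 = 25.

25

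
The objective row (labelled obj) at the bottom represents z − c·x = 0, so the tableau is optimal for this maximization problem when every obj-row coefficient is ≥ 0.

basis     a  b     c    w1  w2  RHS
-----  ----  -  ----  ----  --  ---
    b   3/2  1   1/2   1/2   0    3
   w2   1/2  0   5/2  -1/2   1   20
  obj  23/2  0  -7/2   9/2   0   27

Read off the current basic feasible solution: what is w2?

w2 is basic (row 2); its value is the RHS of that row, 20.

20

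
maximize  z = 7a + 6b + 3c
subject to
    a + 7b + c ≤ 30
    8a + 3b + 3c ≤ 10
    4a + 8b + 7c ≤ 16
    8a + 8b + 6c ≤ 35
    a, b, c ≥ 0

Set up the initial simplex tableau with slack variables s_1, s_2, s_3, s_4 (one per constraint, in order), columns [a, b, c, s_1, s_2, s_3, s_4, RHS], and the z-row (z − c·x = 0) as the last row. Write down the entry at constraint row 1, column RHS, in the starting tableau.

The RHS of constraint 1 is b_1 = 30.

30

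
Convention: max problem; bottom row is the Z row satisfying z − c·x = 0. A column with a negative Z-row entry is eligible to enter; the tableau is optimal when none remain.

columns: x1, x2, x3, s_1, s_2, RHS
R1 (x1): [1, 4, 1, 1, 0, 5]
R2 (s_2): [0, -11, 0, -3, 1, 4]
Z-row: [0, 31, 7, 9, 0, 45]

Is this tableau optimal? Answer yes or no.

Every Z-row coefficient is ≥ 0, so the tableau is optimal.

yes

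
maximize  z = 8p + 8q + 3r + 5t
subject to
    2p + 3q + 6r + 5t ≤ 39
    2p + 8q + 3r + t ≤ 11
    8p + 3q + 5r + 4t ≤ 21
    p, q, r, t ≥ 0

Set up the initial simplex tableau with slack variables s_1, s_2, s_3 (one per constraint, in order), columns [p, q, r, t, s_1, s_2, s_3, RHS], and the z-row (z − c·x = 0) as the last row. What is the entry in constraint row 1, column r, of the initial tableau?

6

Constraint 1 has coefficient 6 on r.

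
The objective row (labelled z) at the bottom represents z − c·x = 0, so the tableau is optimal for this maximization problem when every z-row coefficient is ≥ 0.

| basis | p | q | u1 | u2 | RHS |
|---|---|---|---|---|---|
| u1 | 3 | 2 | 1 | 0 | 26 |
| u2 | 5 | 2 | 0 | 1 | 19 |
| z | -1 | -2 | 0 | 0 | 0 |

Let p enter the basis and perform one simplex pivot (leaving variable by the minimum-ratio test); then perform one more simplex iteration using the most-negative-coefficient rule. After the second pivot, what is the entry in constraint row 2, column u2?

Ratio test on column p — row 1: 26/3 = 26/3; row 2: 19/5 = 19/5. Minimum is 19/5 at row 2 (u2 leaves); pivot element 5.
Divide row 2 by 5; eliminate column p from the other rows.
Second iteration: most negative z-row entry is -8/5 in column q, so q enters.
Ratio test on column q — row 1: (73/5)/(4/5) = 73/4; row 2: (19/5)/(2/5) = 19/2. Minimum is 19/2 at row 2 (p leaves); pivot element 2/5.
Divide row 2 by 2/5; eliminate column q from the other rows.
After both pivots, the entry at constraint row 2, column u2 is 1/2.

1/2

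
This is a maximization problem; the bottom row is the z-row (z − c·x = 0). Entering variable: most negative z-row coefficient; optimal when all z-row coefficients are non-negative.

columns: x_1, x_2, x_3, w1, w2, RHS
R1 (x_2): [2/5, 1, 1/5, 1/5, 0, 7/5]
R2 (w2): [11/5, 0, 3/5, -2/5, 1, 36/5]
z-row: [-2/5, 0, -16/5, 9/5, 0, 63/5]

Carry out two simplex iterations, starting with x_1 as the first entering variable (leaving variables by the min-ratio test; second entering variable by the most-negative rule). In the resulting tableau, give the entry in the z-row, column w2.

Ratio test on column x_1 — row 1: (7/5)/(2/5) = 7/2; row 2: (36/5)/(11/5) = 36/11. Minimum is 36/11 at row 2 (w2 leaves); pivot element 11/5.
Divide row 2 by 11/5; eliminate column x_1 from the other rows.
Second iteration: most negative z-row entry is -34/11 in column x_3, so x_3 enters.
Ratio test on column x_3 — row 1: (1/11)/(1/11) = 1; row 2: (36/11)/(3/11) = 12. Minimum is 1 at row 1 (x_2 leaves); pivot element 1/11.
Divide row 1 by 1/11; eliminate column x_3 from the other rows.
After both pivots, the entry at the z-row, column w2 is -6.

-6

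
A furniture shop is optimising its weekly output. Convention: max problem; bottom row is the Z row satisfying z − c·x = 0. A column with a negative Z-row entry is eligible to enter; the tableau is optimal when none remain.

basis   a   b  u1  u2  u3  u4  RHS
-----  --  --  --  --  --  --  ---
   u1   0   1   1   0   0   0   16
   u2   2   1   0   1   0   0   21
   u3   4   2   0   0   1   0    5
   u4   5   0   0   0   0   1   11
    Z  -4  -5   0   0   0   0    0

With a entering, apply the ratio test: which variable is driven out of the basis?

u3

Column a entries and ratios — u1: 0 ≤ 0, skip; u2: 21/2 = 21/2; u3: 5/4 = 5/4; u4: 11/5 = 11/5.
Smallest ratio is 5/4 in the row of u3, so u3 leaves.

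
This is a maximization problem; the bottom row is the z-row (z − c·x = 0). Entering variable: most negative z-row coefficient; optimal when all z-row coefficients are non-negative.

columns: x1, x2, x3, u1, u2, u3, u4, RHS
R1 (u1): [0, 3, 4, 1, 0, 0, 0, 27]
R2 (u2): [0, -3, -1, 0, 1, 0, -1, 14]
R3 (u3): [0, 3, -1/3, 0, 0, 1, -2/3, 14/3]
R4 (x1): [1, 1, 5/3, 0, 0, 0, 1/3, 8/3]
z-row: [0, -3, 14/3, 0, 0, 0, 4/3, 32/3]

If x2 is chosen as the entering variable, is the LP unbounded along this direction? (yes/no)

Column x2 has positive entries in row(s) 1, 3, 4, so the ratio test bounds it — not unbounded.

no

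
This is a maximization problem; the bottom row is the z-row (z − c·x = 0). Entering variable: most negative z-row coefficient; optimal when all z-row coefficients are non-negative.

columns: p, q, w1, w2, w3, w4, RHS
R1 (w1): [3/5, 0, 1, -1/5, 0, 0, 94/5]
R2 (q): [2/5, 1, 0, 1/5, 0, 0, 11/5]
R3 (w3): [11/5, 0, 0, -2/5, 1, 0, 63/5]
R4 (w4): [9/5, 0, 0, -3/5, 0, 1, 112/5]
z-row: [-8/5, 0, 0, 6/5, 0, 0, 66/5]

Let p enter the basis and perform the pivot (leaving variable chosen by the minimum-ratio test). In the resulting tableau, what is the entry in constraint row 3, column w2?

Ratio test on column p — row 1: (94/5)/(3/5) = 94/3; row 2: (11/5)/(2/5) = 11/2; row 3: (63/5)/(11/5) = 63/11; row 4: (112/5)/(9/5) = 112/9. Minimum is 11/2 at row 2 (q leaves); pivot element 2/5.
Divide row 2 by 2/5; eliminate column p from the other rows.
Row 3 update in column w2: -2/5 − (11/5)·(1/2) = -3/2.

-3/2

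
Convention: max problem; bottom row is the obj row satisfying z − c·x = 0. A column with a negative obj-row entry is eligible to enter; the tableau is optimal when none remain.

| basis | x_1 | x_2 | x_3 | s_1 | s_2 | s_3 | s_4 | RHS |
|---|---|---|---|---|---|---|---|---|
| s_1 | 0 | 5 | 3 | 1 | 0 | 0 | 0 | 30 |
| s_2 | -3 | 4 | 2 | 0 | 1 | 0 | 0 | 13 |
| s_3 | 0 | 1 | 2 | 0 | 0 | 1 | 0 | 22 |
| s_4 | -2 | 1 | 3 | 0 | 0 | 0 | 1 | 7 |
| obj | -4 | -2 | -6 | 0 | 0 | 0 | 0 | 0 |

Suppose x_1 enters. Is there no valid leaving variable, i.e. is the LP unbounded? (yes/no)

Every constraint-row entry in column x_1 is ≤ 0, so increasing x_1 is unbounded.

yes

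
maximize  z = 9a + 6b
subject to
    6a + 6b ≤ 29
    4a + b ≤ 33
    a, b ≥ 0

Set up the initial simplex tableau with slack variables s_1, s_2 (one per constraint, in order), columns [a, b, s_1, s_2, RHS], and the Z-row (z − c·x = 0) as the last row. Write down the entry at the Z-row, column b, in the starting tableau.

The Z-row carries the negated objective coefficients: the b entry is -6.

-6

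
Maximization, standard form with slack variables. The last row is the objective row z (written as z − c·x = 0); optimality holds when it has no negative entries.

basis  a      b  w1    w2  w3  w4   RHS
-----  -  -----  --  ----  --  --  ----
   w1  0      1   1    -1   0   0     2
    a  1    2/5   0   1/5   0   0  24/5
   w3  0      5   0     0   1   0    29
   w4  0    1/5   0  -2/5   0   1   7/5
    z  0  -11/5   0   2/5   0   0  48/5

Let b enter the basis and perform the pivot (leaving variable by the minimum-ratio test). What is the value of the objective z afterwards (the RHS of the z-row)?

Ratio test on column b — row 1: 2/1 = 2; row 2: (24/5)/(2/5) = 12; row 3: 29/5 = 29/5; row 4: (7/5)/(1/5) = 7. Minimum is 2 at row 1 (w1 leaves); pivot element 1.
Pivot on row 1; the z-row RHS becomes 48/5 − (-11/5)·2 = 14.

14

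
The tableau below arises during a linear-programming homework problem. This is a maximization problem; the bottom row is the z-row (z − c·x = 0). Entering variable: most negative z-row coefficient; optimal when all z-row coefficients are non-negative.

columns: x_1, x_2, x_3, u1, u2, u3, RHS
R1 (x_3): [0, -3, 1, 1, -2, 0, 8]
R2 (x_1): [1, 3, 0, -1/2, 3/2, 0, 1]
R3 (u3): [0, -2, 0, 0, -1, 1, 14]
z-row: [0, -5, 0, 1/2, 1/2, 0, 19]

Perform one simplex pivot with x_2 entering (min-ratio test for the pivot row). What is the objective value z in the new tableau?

Ratio test on column x_2 — row 1: entry -3 ≤ 0; row 2: 1/3 = 1/3; row 3: entry -2 ≤ 0. Minimum is 1/3 at row 2 (x_1 leaves); pivot element 3.
Pivot on row 2; the z-row RHS becomes 19 − (-5)·(1/3) = 62/3.

62/3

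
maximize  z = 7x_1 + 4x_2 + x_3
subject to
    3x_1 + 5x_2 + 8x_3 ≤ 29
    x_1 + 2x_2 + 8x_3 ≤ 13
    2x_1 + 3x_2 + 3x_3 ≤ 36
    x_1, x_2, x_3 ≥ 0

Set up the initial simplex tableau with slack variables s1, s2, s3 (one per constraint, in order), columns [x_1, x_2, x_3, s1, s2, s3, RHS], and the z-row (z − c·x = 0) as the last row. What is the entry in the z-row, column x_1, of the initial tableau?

-7

The z-row carries the negated objective coefficients: the x_1 entry is -7.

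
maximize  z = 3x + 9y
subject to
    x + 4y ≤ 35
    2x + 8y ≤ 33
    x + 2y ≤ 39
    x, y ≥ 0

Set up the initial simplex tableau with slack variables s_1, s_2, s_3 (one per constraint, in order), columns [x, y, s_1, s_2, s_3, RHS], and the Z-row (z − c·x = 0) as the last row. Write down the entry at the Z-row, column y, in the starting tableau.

-9

The Z-row carries the negated objective coefficients: the y entry is -9.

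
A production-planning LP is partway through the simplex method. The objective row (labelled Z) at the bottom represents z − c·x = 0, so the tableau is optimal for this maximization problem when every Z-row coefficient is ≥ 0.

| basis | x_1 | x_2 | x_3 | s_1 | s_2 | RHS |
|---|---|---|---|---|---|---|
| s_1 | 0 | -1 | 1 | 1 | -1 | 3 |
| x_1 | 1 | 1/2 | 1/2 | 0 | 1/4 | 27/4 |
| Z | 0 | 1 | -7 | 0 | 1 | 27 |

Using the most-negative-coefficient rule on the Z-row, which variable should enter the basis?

x_3

Negative Z-row entries: x_3: -7.
The most negative is -7 in column x_3, so x_3 enters.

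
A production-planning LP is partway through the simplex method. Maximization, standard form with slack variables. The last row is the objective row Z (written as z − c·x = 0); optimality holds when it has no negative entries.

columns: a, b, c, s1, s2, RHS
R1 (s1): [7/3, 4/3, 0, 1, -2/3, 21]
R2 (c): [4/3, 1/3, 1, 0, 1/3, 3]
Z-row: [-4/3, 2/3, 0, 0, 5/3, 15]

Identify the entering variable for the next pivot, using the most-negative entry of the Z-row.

a

Negative Z-row entries: a: -4/3.
The most negative is -4/3 in column a, so a enters.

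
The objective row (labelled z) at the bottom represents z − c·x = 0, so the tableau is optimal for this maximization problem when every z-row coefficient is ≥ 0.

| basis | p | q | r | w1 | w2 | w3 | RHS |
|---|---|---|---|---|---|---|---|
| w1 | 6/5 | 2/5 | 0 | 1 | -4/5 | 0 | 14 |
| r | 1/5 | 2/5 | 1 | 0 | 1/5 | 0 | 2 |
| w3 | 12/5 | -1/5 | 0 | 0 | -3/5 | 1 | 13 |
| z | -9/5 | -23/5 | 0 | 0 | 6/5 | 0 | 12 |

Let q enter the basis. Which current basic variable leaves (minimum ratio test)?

r

Column q entries and ratios — w1: 14/(2/5) = 35; r: 2/(2/5) = 5; w3: -1/5 ≤ 0, skip.
Smallest ratio is 5 in the row of r, so r leaves.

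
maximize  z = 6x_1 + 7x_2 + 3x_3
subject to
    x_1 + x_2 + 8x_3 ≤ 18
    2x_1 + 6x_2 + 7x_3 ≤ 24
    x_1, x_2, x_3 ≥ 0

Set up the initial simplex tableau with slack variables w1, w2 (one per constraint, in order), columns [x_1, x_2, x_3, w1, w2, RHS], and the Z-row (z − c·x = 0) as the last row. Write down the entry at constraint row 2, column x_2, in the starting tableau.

Constraint 2 has coefficient 6 on x_2.

6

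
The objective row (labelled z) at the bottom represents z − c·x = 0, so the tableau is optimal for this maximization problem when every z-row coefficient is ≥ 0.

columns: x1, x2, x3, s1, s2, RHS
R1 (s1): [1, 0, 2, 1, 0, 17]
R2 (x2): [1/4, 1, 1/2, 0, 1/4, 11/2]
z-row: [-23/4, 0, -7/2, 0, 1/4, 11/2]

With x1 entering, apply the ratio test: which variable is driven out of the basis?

Column x1 entries and ratios — s1: 17/1 = 17; x2: (11/2)/(1/4) = 22.
Smallest ratio is 17 in the row of s1, so s1 leaves.

s1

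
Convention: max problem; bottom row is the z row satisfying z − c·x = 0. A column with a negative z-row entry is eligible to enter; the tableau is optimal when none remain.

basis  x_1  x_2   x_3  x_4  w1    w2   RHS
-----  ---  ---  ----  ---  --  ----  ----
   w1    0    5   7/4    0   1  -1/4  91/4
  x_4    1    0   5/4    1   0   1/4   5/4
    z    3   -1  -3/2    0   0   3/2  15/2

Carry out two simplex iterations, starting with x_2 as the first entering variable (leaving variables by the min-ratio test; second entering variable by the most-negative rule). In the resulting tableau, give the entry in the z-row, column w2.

Ratio test on column x_2 — row 1: (91/4)/5 = 91/20; row 2: entry 0 ≤ 0. Minimum is 91/20 at row 1 (w1 leaves); pivot element 5.
Divide row 1 by 5; eliminate column x_2 from the other rows.
Second iteration: most negative z-row entry is -23/20 in column x_3, so x_3 enters.
Ratio test on column x_3 — row 1: (91/20)/(7/20) = 13; row 2: (5/4)/(5/4) = 1. Minimum is 1 at row 2 (x_4 leaves); pivot element 5/4.
Divide row 2 by 5/4; eliminate column x_3 from the other rows.
After both pivots, the entry at the z-row, column w2 is 42/25.

42/25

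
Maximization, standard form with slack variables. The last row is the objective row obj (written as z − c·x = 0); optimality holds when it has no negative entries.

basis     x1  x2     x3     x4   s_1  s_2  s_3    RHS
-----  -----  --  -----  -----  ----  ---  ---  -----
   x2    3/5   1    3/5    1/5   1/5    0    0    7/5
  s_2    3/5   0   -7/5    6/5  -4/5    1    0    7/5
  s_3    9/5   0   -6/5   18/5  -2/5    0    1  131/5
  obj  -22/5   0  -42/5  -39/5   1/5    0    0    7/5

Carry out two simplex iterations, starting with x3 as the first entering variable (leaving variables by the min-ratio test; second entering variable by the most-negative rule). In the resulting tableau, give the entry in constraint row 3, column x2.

-18/5

Ratio test on column x3 — row 1: (7/5)/(3/5) = 7/3; row 2: entry -7/5 ≤ 0; row 3: entry -6/5 ≤ 0. Minimum is 7/3 at row 1 (x2 leaves); pivot element 3/5.
Divide row 1 by 3/5; eliminate column x3 from the other rows.
Second iteration: most negative obj-row entry is -5 in column x4, so x4 enters.
Ratio test on column x4 — row 1: (7/3)/(1/3) = 7; row 2: (14/3)/(5/3) = 14/5; row 3: 29/4 = 29/4. Minimum is 14/5 at row 2 (s_2 leaves); pivot element 5/3.
Divide row 2 by 5/3; eliminate column x4 from the other rows.
After both pivots, the entry at constraint row 3, column x2 is -18/5.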